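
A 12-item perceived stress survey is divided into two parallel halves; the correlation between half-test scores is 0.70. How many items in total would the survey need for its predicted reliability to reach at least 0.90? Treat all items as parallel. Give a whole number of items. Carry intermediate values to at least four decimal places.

24

r_full = 2(0.70)/(1 + 0.70) = 0.8235
Solve Spearman-Brown for n: n = 0.90(1 − 0.8235) / [0.8235(1 − 0.90)] = 1.9290
Required items = 1.9290 × 12 = 23.15, so 24 items.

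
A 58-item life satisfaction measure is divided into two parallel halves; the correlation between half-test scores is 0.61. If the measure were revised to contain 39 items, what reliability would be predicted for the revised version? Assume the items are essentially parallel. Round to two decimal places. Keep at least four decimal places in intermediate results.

Full-test reliability from the split-half r: r_full = 2(0.61)/(1 + 0.61) = 0.7578
Then adjust to 39 items: n = 39/58 = 0.6724
r_new = n·r_full / (1 + (n − 1)·r_full) = 0.5095 / 0.7517 ≈ 0.6778

0.68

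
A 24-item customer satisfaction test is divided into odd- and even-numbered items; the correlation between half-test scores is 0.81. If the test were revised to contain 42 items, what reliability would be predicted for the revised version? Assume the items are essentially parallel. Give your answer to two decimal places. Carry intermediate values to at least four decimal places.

Full-test reliability from the split-half r: r_full = 2(0.81)/(1 + 0.81) = 0.8950
Then adjust to 42 items: n = 42/24 = 1.7500
r_new = n·r_full / (1 + (n − 1)·r_full) = 1.5663 / 1.6713 ≈ 0.9372

0.94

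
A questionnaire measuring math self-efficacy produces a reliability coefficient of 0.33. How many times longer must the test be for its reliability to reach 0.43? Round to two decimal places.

Rearranging the Spearman-Brown formula for n,
n = r*(1 − r) / [ r (1 − r*) ]
n = 0.43 × (1 − 0.33) / [ 0.33 × (1 − 0.43) ]
n = 0.2881 / 0.1881 ≈ 1.5316

1.53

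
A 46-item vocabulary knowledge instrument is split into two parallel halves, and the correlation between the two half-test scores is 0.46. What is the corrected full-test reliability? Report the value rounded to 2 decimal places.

Each half is half the length of the full test, so the full test is n = 2 times a half.
r_full = 2(0.46) / (1 + 0.46)
       = 0.9200 / 1.4600 = 0.6301

0.63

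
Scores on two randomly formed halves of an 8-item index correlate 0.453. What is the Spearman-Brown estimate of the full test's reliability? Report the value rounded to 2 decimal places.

r_full = 2r_hh / (1 + r_hh) = 2 × 0.453 / (1 + 0.453)
       = 0.9060 / 1.4530 = 0.6235

0.62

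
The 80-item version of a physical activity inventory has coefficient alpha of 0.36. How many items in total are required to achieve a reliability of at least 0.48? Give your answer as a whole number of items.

n = 0.48(1 − 0.36) / [0.36(1 − 0.48)]
  = 0.3072 / 0.1872 = 1.6410
1.6410 × 80 = 131.28 → 132 items

132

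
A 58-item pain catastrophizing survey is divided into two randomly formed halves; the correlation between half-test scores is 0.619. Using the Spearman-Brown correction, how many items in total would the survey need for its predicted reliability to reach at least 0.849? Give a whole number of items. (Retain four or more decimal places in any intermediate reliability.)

r_full = 2(0.619)/(1 + 0.619) = 0.7647
n = r_tgt(1 − r_full) / [r_full(1 − r_tgt)] = 0.849 × 0.2353 / (0.7647 × 0.151) ≈ 1.7301
Required items = 1.7301 × 58 = 100.35, so 101 items.

101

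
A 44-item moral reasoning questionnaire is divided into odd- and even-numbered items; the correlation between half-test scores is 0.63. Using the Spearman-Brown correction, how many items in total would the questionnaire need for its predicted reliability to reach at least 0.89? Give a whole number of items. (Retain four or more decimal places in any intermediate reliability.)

Corrected full-test reliability: r_full = 2 × 0.63 / (1 + 0.63) ≈ 0.7730
n = r_tgt(1 − r_full) / [r_full(1 − r_tgt)] = 0.89 × 0.2270 / (0.7730 × 0.11) ≈ 2.3760
Items = 2.3760 × 44 ≈ 104.54 → 105

105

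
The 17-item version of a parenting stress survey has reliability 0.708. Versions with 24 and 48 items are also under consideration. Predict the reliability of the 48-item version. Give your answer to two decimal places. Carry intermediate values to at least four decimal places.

The 24-item form is not needed; work directly from the 17-item form with n = 48/17 = 2.8235.
r_{48} = n·r / (1 + (n − 1)·r) = 1.9990 / 2.2910 ≈ 0.8725

0.87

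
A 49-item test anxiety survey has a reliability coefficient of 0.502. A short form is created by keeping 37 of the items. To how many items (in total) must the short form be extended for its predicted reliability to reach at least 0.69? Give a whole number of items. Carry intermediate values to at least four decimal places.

First, r for the 37-item form: n = 37/49 = 0.7551, so r_37 = 0.7551·0.502/(1 + (0.7551 − 1)·0.502) = 0.4322
Length factor from the short form to reach 0.69: n' = 0.69(1 − 0.4322) / [0.4322(1 − 0.69)] ≈ 2.9241
Items = 2.9241 × 37 ≈ 108.19 → 109

109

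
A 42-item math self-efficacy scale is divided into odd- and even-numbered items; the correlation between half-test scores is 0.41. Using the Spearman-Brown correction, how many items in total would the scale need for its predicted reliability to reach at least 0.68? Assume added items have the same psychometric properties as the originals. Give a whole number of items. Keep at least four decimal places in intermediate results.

Corrected full-test reliability: r_full = 2 × 0.41 / (1 + 0.41) ≈ 0.5816
n = r_tgt(1 − r_full) / [r_full(1 − r_tgt)] = 0.68 × 0.4184 / (0.5816 × 0.32) ≈ 1.5287
Items = 1.5287 × 42 ≈ 64.21 → 65

65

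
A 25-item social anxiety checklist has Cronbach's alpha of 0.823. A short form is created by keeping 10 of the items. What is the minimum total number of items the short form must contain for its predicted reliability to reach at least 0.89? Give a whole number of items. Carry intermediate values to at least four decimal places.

44

Short-form reliability: n = 10/25 = 0.4000; r_10 = n·r/(1+(n−1)r) ≈ 0.6503
Length factor from the short form to reach 0.89: n' = 0.89(1 − 0.6503) / [0.6503(1 − 0.89)] ≈ 4.3509
Total items = 4.3509 × 10 = 43.51, rounded up to 44.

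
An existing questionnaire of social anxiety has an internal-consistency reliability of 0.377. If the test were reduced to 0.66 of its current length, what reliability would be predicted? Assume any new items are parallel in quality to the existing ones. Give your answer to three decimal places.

0.285

r_new = (0.66 × 0.377) / (1 + (0.66 − 1) × 0.377)
r_new = 0.2488 / 0.8718 ≈ 0.2854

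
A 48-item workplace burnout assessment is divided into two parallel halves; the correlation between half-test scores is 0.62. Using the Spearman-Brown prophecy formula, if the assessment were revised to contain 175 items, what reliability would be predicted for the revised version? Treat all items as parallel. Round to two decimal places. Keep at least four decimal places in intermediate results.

First correct the split-half correlation to full-test reliability: r_full = 2 × 0.62 / (1 + 0.62) ≈ 0.7654
Length factor from 48 to 175 items: n = 175/48 = 3.6458
r_new = n·r_full / (1 + (n − 1)·r_full) = 2.7905 / 3.0251 ≈ 0.9224

0.92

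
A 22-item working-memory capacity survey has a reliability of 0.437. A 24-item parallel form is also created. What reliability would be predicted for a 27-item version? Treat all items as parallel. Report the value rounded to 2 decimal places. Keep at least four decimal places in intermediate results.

The 24-item form is not needed; work directly from the 22-item form with n = 27/22 = 1.2273.
r_{27} = n·r / (1 + (n − 1)·r) = 0.5363 / 1.0993 ≈ 0.4879

0.49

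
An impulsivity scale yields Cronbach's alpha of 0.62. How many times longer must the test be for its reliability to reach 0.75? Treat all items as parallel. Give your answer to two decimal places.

Spearman-Brown solved for the length factor n:
n = r*(1 − r) / [ r (1 − r*) ]
n = 0.75 × (1 − 0.62) / [ 0.62 × (1 − 0.75) ]
n = 0.2850 / 0.1550 ≈ 1.8387

1.84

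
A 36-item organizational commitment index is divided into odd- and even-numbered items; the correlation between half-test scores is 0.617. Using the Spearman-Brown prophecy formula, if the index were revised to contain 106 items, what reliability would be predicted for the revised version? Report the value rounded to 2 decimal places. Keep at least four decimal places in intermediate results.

0.90

Full-test reliability from the split-half r: r_full = 2(0.617)/(1 + 0.617) = 0.7631
Length factor from 36 to 106 items: n = 106/36 = 2.9444
r_new = n·r_full / (1 + (n − 1)·r_full) = 2.2469 / 2.4838 ≈ 0.9046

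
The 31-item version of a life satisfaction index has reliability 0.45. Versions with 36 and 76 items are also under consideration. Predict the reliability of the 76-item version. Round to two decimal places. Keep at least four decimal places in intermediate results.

Only the ratio of lengths matters: n = 76/31 = 2.4516
r_{76} = n·r / (1 + (n − 1)·r) = 1.1032 / 1.6532 ≈ 0.6673

0.67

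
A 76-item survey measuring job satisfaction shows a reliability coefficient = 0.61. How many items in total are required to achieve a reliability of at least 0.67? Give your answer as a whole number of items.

Rearranging the Spearman-Brown formula for n,
n = r_target (1 − r_old) / [ r_old (1 − r_target) ]
n = 0.67(1 − 0.61) / [0.61(1 − 0.67)]
  = 0.2613 / 0.2013 = 1.2981
1.2981 × 76 = 98.66 → 99 items

99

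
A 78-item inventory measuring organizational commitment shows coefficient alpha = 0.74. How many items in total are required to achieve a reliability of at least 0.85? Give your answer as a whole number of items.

n = [0.85 × 0.26] / [0.74 × 0.15]
n = 0.2210 / 0.1110 ≈ 1.9910
1.9910 × 78 = 155.30 → 156 items

156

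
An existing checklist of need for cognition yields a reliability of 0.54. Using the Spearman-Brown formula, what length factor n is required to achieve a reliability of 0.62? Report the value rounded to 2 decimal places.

1.39

Invert Spearman-Brown to solve for n:
n = r*(1 − r) / [ r (1 − r*) ]
n = 0.62 × (1 − 0.54) / [ 0.54 × (1 − 0.62) ]
  = 0.2852 / 0.2052 = 1.3899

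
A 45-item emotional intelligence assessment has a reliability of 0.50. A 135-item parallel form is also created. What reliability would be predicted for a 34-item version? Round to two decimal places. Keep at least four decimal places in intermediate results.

The 135-item form is not needed; work directly from the 45-item form with n = 34/45 = 0.7556.
r_{34} = n·r / (1 + (n − 1)·r) = 0.3778 / 0.8778 ≈ 0.4304

0.43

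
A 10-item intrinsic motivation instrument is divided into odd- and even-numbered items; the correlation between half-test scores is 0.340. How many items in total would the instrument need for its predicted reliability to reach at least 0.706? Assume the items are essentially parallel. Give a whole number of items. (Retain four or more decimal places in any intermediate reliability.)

24

r_full = 2(0.340)/(1 + 0.340) = 0.5075
Solve Spearman-Brown for n: n = 0.706(1 − 0.5075) / [0.5075(1 − 0.706)] = 2.3304
Required items = 2.3304 × 10 = 23.30, so 24 items.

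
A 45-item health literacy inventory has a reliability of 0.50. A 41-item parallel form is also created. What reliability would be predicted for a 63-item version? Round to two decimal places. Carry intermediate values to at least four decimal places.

0.58

Only the ratio of lengths matters: n = 63/45 = 1.4000
r_{63} = n·r / (1 + (n − 1)·r) = 0.7000 / 1.2000 ≈ 0.5833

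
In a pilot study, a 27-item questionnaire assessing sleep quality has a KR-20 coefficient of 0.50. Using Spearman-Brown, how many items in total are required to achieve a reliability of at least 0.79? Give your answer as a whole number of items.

Spearman-Brown solved for the length factor n:
n = r_target (1 − r_old) / [ r_old (1 − r_target) ]
n = [0.79 × 0.50] / [0.50 × 0.21]
  = 0.3950 / 0.1050 = 3.7619
So the test needs 3.7619 × 27 ≈ 101.57 items; rounding up, 102.

102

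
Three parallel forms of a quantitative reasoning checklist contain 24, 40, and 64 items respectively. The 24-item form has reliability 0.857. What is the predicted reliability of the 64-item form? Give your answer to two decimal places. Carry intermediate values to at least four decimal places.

The 40-item form is not needed; work directly from the 24-item form with n = 64/24 = 2.6667.
r_{64} = n·r / (1 + (n − 1)·r) = 2.2854 / 2.4284 ≈ 0.9411

0.94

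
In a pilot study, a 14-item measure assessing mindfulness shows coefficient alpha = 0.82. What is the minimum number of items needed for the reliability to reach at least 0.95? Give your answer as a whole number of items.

Invert Spearman-Brown to solve for n:
n = r_target (1 − r_old) / [ r_old (1 − r_target) ]
n = 0.95 × (1 − 0.82) / [ 0.82 × (1 − 0.95) ]
  = 0.1710 / 0.0410 = 4.1707
4.1707 × 14 = 58.39 → 59 items

59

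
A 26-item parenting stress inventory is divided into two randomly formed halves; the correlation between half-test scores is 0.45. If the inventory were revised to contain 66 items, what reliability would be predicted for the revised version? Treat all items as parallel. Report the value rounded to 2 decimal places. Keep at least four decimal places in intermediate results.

Full-test reliability from the split-half r: r_full = 2(0.45)/(1 + 0.45) = 0.6207
Then adjust to 66 items: n = 66/26 = 2.5385
r_new = n·r_full / (1 + (n − 1)·r_full) = 1.5756 / 1.9549 ≈ 0.8060

0.81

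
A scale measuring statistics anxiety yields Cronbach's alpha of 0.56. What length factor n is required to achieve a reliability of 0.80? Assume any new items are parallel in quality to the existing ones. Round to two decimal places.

3.14

n = 0.80(1 − 0.56) / [0.56(1 − 0.80)]
n = 0.3520 / 0.1120 ≈ 3.1429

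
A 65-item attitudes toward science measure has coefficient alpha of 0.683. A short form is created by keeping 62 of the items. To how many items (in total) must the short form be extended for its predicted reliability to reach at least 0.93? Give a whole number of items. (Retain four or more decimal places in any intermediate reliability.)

Short-form reliability: n = 62/65 = 0.9538; r_62 = n·r/(1+(n−1)r) ≈ 0.6727
Then solve for n' with r_old = 0.6727, r_target = 0.93: n' = 0.93(1 − 0.6727)/[0.6727(1 − 0.93)] = 6.4641
Items = 6.4641 × 62 ≈ 400.77 → 401

401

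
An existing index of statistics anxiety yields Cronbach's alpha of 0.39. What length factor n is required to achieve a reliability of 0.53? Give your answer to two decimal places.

1.76

Spearman-Brown solved for the length factor n:
n = r_target (1 − r_old) / [ r_old (1 − r_target) ]
n = 0.53 × (1 − 0.39) / [ 0.39 × (1 − 0.53) ]
n = 0.3233 / 0.1833 ≈ 1.7638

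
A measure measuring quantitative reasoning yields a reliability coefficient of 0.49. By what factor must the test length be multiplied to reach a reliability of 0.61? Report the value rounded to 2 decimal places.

n = 0.61 × (1 − 0.49) / [ 0.49 × (1 − 0.61) ]
n = 0.3111 / 0.1911 ≈ 1.6279

1.63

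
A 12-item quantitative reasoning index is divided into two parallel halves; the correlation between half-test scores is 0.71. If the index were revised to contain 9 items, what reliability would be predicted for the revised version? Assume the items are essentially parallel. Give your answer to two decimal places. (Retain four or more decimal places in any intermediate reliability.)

Spearman-Brown correction (n = 2): r_full = 2·0.71/(1 + 0.71) = 0.8304
Then adjust to 9 items: n = 9/12 = 0.7500
r_new = n·r_full / (1 + (n − 1)·r_full) = 0.6228 / 0.7924 ≈ 0.7860

0.79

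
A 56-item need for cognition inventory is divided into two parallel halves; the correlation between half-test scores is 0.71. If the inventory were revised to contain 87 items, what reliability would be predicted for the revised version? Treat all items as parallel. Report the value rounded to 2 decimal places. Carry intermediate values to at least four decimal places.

0.88

First correct the split-half correlation to full-test reliability: r_full = 2 × 0.71 / (1 + 0.71) ≈ 0.8304
Length factor from 56 to 87 items: n = 87/56 = 1.5536
r_new = n·r_full / (1 + (n − 1)·r_full) = 1.2901 / 1.4597 ≈ 0.8838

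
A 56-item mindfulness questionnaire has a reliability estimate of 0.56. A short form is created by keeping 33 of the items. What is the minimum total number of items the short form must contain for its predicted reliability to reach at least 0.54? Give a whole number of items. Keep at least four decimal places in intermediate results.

52

Short-form reliability: n = 33/56 = 0.5893; r_33 = n·r/(1+(n−1)r) ≈ 0.4286
Then solve for n' with r_old = 0.4286, r_target = 0.54: n' = 0.54(1 − 0.4286)/[0.4286(1 − 0.54)] = 1.5650
Items = 1.5650 × 33 ≈ 51.64 → 52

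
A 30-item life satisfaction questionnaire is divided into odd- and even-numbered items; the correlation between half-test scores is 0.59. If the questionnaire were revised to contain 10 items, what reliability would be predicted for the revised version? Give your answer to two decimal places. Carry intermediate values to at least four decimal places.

0.49

Full-test reliability from the split-half r: r_full = 2(0.59)/(1 + 0.59) = 0.7421
Then adjust to 10 items: n = 10/30 = 0.3333
r_new = n·r_full / (1 + (n − 1)·r_full) = 0.2473 / 0.5052 ≈ 0.4895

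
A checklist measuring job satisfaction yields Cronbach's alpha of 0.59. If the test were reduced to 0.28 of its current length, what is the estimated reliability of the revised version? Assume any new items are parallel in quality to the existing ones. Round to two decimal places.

Spearman-Brown: r_new = n·r / (1 + (n − 1)·r)
r_new = 0.28·0.59 / [1 + (0.28 − 1)·0.59]
     = 0.1652 / 0.5752 = 0.2872

0.29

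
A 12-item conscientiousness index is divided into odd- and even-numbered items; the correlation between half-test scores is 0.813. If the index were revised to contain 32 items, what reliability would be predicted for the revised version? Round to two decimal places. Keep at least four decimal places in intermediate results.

0.96

Spearman-Brown correction (n = 2): r_full = 2·0.813/(1 + 0.813) = 0.8969
Length factor from 12 to 32 items: n = 32/12 = 2.6667
r_new = n·r_full / (1 + (n − 1)·r_full) = 2.3918 / 2.4949 ≈ 0.9587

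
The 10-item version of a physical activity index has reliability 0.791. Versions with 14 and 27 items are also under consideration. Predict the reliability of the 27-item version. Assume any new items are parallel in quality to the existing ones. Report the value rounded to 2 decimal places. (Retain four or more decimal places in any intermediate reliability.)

Only the ratio of lengths matters: n = 27/10 = 2.7000
r_{27} = n·r / (1 + (n − 1)·r) = 2.1357 / 2.3447 ≈ 0.9109

0.91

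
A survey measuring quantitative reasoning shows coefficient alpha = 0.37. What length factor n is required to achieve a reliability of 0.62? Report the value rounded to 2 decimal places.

Spearman-Brown solved for the length factor n:
n = r*(1 − r) / [ r (1 − r*) ]
n = [0.62 × 0.63] / [0.37 × 0.38]
n = 0.3906 / 0.1406 ≈ 2.7781

2.78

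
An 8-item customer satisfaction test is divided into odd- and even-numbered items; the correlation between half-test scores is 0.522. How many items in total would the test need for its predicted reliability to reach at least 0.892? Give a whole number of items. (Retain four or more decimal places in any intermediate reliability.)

Corrected full-test reliability: r_full = 2 × 0.522 / (1 + 0.522) ≈ 0.6859
Solve Spearman-Brown for n: n = 0.892(1 − 0.6859) / [0.6859(1 − 0.892)] = 3.7822
Items = 3.7822 × 8 ≈ 30.26 → 31

31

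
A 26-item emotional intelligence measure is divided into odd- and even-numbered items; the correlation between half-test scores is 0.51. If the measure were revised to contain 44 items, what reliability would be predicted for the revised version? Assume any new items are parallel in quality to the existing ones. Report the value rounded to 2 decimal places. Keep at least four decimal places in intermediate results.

0.78

First correct the split-half correlation to full-test reliability: r_full = 2 × 0.51 / (1 + 0.51) ≈ 0.6755
Length factor from 26 to 44 items: n = 44/26 = 1.6923
r_new = n·r_full / (1 + (n − 1)·r_full) = 1.1431 / 1.4676 ≈ 0.7789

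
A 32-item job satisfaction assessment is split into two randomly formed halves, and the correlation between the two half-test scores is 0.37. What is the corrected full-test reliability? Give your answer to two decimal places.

r_full = 2r_hh / (1 + r_hh) = 2 × 0.37 / (1 + 0.37)
r_full = 0.7400 / 1.3700 ≈ 0.5401

0.54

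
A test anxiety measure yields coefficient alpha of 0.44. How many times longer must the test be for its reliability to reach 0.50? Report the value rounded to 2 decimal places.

1.27

Invert Spearman-Brown to solve for n:
n = r*(1 − r) / [ r (1 − r*) ]
n = 0.50 × (1 − 0.44) / [ 0.44 × (1 − 0.50) ]
  = 0.2800 / 0.2200 = 1.2727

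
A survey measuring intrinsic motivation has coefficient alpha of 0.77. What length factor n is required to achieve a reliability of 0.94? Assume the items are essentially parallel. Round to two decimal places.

n = 0.94 × (1 − 0.77) / [ 0.77 × (1 − 0.94) ]
  = 0.2162 / 0.0462 = 4.6797

4.68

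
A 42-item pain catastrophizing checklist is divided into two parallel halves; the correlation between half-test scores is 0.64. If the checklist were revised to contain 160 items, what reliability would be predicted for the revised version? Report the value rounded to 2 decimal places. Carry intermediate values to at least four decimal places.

0.93

First correct the split-half correlation to full-test reliability: r_full = 2 × 0.64 / (1 + 0.64) ≈ 0.7805
Length factor from 42 to 160 items: n = 160/42 = 3.8095
r_new = n·r_full / (1 + (n − 1)·r_full) = 2.9733 / 3.1928 ≈ 0.9313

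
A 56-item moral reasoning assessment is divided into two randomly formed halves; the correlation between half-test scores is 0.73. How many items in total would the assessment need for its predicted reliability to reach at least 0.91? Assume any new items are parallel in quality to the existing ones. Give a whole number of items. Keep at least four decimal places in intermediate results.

105

Corrected full-test reliability: r_full = 2 × 0.73 / (1 + 0.73) ≈ 0.8439
Solve Spearman-Brown for n: n = 0.91(1 − 0.8439) / [0.8439(1 − 0.91)] = 1.8703
Items = 1.8703 × 56 ≈ 104.74 → 105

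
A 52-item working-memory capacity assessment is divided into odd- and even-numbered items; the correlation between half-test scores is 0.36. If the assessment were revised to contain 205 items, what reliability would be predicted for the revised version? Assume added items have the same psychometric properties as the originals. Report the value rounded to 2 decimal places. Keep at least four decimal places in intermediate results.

0.82

Full-test reliability from the split-half r: r_full = 2(0.36)/(1 + 0.36) = 0.5294
Then adjust to 205 items: n = 205/52 = 3.9423
r_new = n·r_full / (1 + (n − 1)·r_full) = 2.0871 / 2.5577 ≈ 0.8160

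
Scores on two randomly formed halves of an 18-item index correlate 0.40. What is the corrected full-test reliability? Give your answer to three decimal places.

Each half is half the length of the full test, so the full test is n = 2 times a half.
r_full = 2r_hh / (1 + r_hh) = 2 × 0.40 / (1 + 0.40)
       = 0.8000 / 1.4000 = 0.5714

0.571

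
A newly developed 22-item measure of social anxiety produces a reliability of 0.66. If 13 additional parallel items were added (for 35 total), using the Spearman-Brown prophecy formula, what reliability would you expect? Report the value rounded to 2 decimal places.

0.76

Length ratio n = 35/22 = 1.5909
Spearman-Brown: r_new = n·r / (1 + (n − 1)·r)
r_new = 1.5909·0.66 / [1 + (1.5909 − 1)·0.66]
     = 1.0500 / 1.3900 = 0.7554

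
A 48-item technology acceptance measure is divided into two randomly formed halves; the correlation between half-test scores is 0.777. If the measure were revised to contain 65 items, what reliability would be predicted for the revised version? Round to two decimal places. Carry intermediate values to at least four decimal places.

Full-test reliability from the split-half r: r_full = 2(0.777)/(1 + 0.777) = 0.8745
Then adjust to 65 items: n = 65/48 = 1.3542
r_new = n·r_full / (1 + (n − 1)·r_full) = 1.1842 / 1.3097 ≈ 0.9042

0.90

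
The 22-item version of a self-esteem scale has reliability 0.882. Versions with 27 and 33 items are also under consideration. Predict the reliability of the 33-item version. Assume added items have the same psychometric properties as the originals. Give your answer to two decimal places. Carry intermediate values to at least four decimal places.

0.92

The 27-item form is not needed; work directly from the 22-item form with n = 33/22 = 1.5000.
r_{33} = n·r / (1 + (n − 1)·r) = 1.3230 / 1.4410 ≈ 0.9181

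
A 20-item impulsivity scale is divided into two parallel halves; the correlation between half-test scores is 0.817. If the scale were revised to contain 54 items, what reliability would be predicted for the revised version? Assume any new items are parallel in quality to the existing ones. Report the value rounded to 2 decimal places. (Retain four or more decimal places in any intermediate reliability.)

0.96

Spearman-Brown correction (n = 2): r_full = 2·0.817/(1 + 0.817) = 0.8993
Then adjust to 54 items: n = 54/20 = 2.7000
r_new = n·r_full / (1 + (n − 1)·r_full) = 2.4281 / 2.5288 ≈ 0.9602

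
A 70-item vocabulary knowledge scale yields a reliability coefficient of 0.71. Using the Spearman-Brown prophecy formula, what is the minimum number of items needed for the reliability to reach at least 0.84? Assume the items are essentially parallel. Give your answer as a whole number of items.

Rearranging the Spearman-Brown formula for n,
n = r*(1 − r) / [ r (1 − r*) ]
n = [0.84 × 0.29] / [0.71 × 0.16]
n = 0.2436 / 0.1136 ≈ 2.1444
So the test needs 2.1444 × 70 ≈ 150.11 items; rounding up, 151.

151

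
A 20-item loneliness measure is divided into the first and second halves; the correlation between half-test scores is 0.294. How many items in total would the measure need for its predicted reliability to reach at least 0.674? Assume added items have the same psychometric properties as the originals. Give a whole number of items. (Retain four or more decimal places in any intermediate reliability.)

Corrected full-test reliability: r_full = 2 × 0.294 / (1 + 0.294) ≈ 0.4544
n = r_tgt(1 − r_full) / [r_full(1 − r_tgt)] = 0.674 × 0.5456 / (0.4544 × 0.326) ≈ 2.4824
Required items = 2.4824 × 20 = 49.65, so 50 items.

50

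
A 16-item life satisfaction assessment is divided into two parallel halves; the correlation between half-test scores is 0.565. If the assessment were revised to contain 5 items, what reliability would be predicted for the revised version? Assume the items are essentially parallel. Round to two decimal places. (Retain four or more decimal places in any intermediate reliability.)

0.45

Spearman-Brown correction (n = 2): r_full = 2·0.565/(1 + 0.565) = 0.7220
Then adjust to 5 items: n = 5/16 = 0.3125
r_new = n·r_full / (1 + (n − 1)·r_full) = 0.2256 / 0.5036 ≈ 0.4480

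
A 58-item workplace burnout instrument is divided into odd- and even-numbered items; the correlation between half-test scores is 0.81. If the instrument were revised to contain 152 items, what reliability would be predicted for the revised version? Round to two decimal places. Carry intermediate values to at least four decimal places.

0.96

Full-test reliability from the split-half r: r_full = 2(0.81)/(1 + 0.81) = 0.8950
Length factor from 58 to 152 items: n = 152/58 = 2.6207
r_new = n·r_full / (1 + (n − 1)·r_full) = 2.3455 / 2.4505 ≈ 0.9572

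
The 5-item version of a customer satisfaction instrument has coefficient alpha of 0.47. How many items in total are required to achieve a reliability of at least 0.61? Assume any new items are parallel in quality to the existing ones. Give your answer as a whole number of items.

9

n = 0.61(1 − 0.47) / [0.47(1 − 0.61)]
n = 0.3233 / 0.1833 ≈ 1.7638
1.7638 × 5 = 8.82 → 9 items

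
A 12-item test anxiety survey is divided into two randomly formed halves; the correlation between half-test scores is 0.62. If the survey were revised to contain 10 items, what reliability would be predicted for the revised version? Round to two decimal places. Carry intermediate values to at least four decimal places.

Spearman-Brown correction (n = 2): r_full = 2·0.62/(1 + 0.62) = 0.7654
Then adjust to 10 items: n = 10/12 = 0.8333
r_new = n·r_full / (1 + (n − 1)·r_full) = 0.6378 / 0.8724 ≈ 0.7311

0.73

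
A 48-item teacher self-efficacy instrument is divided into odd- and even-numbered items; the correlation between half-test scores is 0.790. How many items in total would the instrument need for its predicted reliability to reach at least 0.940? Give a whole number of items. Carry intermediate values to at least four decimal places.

Corrected full-test reliability: r_full = 2 × 0.790 / (1 + 0.790) ≈ 0.8827
n = r_tgt(1 − r_full) / [r_full(1 − r_tgt)] = 0.940 × 0.1173 / (0.8827 × 0.060) ≈ 2.0819
Items = 2.0819 × 48 ≈ 99.93 → 100

100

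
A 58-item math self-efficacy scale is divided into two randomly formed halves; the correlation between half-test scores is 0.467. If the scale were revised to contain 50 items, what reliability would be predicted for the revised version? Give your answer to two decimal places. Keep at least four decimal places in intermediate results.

First correct the split-half correlation to full-test reliability: r_full = 2 × 0.467 / (1 + 0.467) ≈ 0.6367
Length factor from 58 to 50 items: n = 50/58 = 0.8621
r_new = n·r_full / (1 + (n − 1)·r_full) = 0.5489 / 0.9122 ≈ 0.6017

0.60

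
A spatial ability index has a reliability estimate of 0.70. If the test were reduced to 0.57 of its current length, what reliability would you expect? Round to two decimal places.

0.57

Spearman-Brown: r_new = n·r / (1 + (n − 1)·r)
r_new = (0.57 × 0.70) / (1 + (0.57 − 1) × 0.70)
     = 0.3990 / 0.6990 = 0.5708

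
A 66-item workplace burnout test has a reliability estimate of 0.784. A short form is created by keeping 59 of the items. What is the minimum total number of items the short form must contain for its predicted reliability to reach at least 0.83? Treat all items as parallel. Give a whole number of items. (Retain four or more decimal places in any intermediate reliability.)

First, r for the 59-item form: n = 59/66 = 0.8939, so r_59 = 0.8939·0.784/(1 + (0.8939 − 1)·0.784) = 0.7644
Length factor from the short form to reach 0.83: n' = 0.83(1 − 0.7644) / [0.7644(1 − 0.83)] ≈ 1.5048
Total items = 1.5048 × 59 = 88.78, rounded up to 89.

89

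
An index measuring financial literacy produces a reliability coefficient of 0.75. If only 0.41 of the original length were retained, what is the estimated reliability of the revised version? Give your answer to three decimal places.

Apply the Spearman-Brown prophecy formula, r' = nr / [1 + (n − 1)r]:
r_new = (0.41 × 0.75) / (1 + (0.41 − 1) × 0.75)
r_new = 0.3075 / 0.5575 ≈ 0.5516

0.552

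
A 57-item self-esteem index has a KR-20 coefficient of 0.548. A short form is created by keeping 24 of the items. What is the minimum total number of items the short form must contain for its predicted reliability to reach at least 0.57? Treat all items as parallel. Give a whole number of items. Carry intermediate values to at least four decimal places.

Short-form reliability: n = 24/57 = 0.4211; r_24 = n·r/(1+(n−1)r) ≈ 0.3380
Length factor from the short form to reach 0.57: n' = 0.57(1 − 0.3380) / [0.3380(1 − 0.57)] ≈ 2.5963
Total items = 2.5963 × 24 = 62.31, rounded up to 63.

63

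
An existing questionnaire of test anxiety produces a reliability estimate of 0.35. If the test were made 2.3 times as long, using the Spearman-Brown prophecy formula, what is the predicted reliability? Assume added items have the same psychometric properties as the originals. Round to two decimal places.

r_new = (2.3 × 0.35) / (1 + (2.3 − 1) × 0.35)
r_new = 0.8050 / 1.4550 ≈ 0.5533

0.55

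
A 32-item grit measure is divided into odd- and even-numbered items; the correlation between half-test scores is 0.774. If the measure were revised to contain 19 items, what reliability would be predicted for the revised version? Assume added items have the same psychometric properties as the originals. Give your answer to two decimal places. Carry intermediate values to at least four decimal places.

0.80

First correct the split-half correlation to full-test reliability: r_full = 2 × 0.774 / (1 + 0.774) ≈ 0.8726
Then adjust to 19 items: n = 19/32 = 0.5938
r_new = n·r_full / (1 + (n − 1)·r_full) = 0.5181 / 0.6455 ≈ 0.8026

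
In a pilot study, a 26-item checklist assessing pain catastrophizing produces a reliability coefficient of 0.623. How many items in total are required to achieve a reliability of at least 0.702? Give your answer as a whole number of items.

38

n = [0.702 × 0.377] / [0.623 × 0.298]
  = 0.264654 / 0.185654 = 1.4255
So the test needs 1.4255 × 26 ≈ 37.06 items; rounding up, 38.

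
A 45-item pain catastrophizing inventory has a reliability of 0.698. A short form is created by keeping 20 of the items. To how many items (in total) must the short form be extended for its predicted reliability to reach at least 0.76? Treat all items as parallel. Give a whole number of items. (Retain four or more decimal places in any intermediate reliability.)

Short-form reliability: n = 20/45 = 0.4444; r_20 = n·r/(1+(n−1)r) ≈ 0.5067
Length factor from the short form to reach 0.76: n' = 0.76(1 − 0.5067) / [0.5067(1 − 0.76)] ≈ 3.0829
Items = 3.0829 × 20 ≈ 61.66 → 62

62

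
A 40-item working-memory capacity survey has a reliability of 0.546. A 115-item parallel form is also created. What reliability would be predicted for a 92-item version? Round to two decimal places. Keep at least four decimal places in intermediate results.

The 115-item form is not needed; work directly from the 40-item form with n = 92/40 = 2.3000.
r_{92} = n·r / (1 + (n − 1)·r) = 1.2558 / 1.7098 ≈ 0.7345

0.73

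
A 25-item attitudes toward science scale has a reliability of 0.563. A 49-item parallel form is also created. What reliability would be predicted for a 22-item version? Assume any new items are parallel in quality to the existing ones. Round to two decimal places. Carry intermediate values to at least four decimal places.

Only the ratio of lengths matters: n = 22/25 = 0.8800
r_{22} = n·r / (1 + (n − 1)·r) = 0.4954 / 0.9324 ≈ 0.5313

0.53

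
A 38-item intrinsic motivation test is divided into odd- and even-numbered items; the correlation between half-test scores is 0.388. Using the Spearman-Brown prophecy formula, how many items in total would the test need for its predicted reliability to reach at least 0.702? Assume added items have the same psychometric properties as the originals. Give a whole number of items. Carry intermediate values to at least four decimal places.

71

r_full = 2(0.388)/(1 + 0.388) = 0.5591
Solve Spearman-Brown for n: n = 0.702(1 − 0.5591) / [0.5591(1 − 0.702)] = 1.8577
Required items = 1.8577 × 38 = 70.59, so 71 items.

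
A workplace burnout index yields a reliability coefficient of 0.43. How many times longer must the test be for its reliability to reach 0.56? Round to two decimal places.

Invert Spearman-Brown to solve for n:
n = r*(1 − r) / [ r (1 − r*) ]
n = 0.56(1 − 0.43) / [0.43(1 − 0.56)]
n = 0.3192 / 0.1892 ≈ 1.6871

1.69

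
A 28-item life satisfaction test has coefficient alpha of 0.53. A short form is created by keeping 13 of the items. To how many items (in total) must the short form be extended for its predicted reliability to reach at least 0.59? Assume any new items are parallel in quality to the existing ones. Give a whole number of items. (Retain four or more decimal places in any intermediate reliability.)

36

Short-form reliability: n = 13/28 = 0.4643; r_13 = n·r/(1+(n−1)r) ≈ 0.3436
Then solve for n' with r_old = 0.3436, r_target = 0.59: n' = 0.59(1 − 0.3436)/[0.3436(1 − 0.59)] = 2.7491
Items = 2.7491 × 13 ≈ 35.74 → 36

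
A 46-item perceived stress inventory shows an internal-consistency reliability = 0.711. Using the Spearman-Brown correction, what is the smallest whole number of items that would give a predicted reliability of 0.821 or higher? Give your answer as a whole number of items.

Invert Spearman-Brown to solve for n:
n = r*(1 − r) / [ r (1 − r*) ]
n = 0.821(1 − 0.711) / [0.711(1 − 0.821)]
  = 0.237269 / 0.127269 = 1.8643
Items needed = n × 46 = 1.8643 × 46 ≈ 85.76 → round up to 86

86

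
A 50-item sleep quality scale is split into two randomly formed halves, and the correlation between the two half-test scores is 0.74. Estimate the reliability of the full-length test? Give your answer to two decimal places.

The full test is twice the length of either half (n = 2).
r_full = 2(0.74) / (1 + 0.74)
r_full = 1.4800 / 1.7400 ≈ 0.8506

0.85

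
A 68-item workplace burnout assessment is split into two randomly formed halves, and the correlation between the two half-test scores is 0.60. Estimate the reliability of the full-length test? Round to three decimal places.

0.750

Apply the Spearman-Brown correction with n = 2:
r_full = 2r_hh / (1 + r_hh) = 2 × 0.60 / (1 + 0.60)
       = 1.2000 / 1.6000 = 0.7500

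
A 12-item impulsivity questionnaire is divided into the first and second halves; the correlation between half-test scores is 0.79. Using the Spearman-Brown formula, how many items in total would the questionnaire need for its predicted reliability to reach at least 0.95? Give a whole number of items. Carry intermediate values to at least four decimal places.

31

r_full = 2(0.79)/(1 + 0.79) = 0.8827
n = r_tgt(1 − r_full) / [r_full(1 − r_tgt)] = 0.95 × 0.1173 / (0.8827 × 0.05) ≈ 2.5249
Required items = 2.5249 × 12 = 30.30, so 31 items.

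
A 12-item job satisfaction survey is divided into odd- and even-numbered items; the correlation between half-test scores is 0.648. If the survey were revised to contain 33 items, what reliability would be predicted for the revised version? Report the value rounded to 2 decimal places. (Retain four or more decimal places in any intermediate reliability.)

Spearman-Brown correction (n = 2): r_full = 2·0.648/(1 + 0.648) = 0.7864
Then adjust to 33 items: n = 33/12 = 2.7500
r_new = n·r_full / (1 + (n − 1)·r_full) = 2.1626 / 2.3762 ≈ 0.9101

0.91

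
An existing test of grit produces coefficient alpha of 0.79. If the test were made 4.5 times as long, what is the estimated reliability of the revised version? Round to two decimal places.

r_new = (4.5 × 0.79) / (1 + (4.5 − 1) × 0.79)
r_new = 3.5550 / 3.7650 ≈ 0.9442

0.94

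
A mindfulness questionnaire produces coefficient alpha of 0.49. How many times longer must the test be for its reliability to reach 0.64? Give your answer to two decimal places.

1.85

Spearman-Brown solved for the length factor n:
n = r_target (1 − r_old) / [ r_old (1 − r_target) ]
n = [0.64 × 0.51] / [0.49 × 0.36]
n = 0.3264 / 0.1764 ≈ 1.8503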